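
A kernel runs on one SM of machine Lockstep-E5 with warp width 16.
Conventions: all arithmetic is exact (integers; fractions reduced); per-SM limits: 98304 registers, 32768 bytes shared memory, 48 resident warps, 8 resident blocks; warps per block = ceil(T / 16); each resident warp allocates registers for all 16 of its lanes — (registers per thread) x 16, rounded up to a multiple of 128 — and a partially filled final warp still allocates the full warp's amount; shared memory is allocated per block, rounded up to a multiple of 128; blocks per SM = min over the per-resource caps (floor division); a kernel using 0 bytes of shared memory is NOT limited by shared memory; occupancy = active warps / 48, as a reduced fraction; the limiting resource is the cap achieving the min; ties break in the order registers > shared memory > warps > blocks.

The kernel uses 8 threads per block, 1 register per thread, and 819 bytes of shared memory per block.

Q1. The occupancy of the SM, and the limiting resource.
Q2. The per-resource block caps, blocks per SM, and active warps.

Answer: occupancy 1/6, limited by blocks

registers: 768 blocks
shared memory: 36 blocks
warps: 48 blocks
blocks: 8 blocks

Answer: 8 blocks, 8 active warps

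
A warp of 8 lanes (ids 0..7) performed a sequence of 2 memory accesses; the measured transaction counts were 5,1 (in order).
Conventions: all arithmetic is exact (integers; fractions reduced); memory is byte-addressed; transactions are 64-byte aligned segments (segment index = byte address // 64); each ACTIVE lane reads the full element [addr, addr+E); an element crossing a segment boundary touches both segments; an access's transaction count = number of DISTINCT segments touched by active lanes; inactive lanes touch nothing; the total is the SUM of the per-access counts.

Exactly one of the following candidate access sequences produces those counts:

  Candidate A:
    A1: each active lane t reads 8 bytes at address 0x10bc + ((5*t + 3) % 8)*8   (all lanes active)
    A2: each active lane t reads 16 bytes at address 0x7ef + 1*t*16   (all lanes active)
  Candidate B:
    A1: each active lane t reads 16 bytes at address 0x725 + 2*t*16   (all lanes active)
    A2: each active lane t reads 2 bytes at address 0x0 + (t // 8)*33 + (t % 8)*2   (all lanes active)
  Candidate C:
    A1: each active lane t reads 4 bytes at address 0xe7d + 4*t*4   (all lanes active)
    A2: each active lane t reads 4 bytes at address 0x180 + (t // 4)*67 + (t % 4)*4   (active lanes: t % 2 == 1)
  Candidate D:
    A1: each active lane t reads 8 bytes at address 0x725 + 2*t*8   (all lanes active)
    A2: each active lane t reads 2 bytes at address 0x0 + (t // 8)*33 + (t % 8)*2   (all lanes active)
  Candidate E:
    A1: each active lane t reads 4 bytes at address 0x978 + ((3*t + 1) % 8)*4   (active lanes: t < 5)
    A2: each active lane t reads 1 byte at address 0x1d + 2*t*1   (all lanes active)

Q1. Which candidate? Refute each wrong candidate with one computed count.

A: A1 gives 2 transactions, not 5
C: A1 gives 3 transactions, not 5
D: A1 gives 3 transactions, not 5
E: A1 gives 2 transactions, not 5
B: all counts match (5,1)

Answer: B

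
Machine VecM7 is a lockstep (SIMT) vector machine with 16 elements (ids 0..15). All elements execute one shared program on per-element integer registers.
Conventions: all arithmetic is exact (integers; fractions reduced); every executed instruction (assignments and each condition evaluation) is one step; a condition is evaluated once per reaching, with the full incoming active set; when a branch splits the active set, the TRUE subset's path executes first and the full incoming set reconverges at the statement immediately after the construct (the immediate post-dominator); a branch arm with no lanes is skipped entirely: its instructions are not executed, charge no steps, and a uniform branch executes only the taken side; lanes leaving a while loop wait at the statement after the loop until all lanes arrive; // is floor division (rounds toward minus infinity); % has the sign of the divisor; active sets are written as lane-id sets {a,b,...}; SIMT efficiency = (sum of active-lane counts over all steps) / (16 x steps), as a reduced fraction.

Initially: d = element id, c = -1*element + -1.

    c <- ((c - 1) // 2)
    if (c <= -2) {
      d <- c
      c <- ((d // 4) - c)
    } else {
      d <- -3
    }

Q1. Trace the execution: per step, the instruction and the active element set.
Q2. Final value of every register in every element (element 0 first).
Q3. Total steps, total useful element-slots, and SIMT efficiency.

step 0: c <- ((c - 1) // 2)          {0,1,2,3,4,5,6,7,8,9,10,11,12,13,14,15}
step 1: eval (c <= -2)               {0,1,2,3,4,5,6,7,8,9,10,11,12,13,14,15}
step 2: d <- c                       {1,2,3,4,5,6,7,8,9,10,11,12,13,14,15}
step 3: c <- ((d // 4) - c)          {1,2,3,4,5,6,7,8,9,10,11,12,13,14,15}
step 4: d <- -3                      {0}

Answer: 5 steps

d: -3,-2,-2,-3,-3,-4,-4,-5,-5,-6,-6,-7,-7,-8,-8,-9
c: -1,1,1,2,2,3,3,3,3,4,4,5,5,6,6,6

steps = 5; useful = 63; efficiency = 63/80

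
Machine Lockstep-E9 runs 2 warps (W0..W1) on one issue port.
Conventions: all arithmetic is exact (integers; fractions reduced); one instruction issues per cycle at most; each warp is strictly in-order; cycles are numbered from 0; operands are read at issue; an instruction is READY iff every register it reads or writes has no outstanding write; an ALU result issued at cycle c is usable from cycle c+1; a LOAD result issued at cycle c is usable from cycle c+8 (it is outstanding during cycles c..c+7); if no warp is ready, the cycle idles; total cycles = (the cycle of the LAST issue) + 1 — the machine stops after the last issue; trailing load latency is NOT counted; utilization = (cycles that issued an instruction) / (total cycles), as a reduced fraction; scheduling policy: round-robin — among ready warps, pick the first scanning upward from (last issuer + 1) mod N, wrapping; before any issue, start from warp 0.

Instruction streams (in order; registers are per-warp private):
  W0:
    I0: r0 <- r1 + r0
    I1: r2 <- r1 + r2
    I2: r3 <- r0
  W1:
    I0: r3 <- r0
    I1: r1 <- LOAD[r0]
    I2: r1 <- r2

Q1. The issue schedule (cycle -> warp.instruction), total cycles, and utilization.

cycle 0: W0.I0
cycle 1: W1.I0
cycle 2: W0.I1
cycle 3: W1.I1
cycle 4: W0.I2
cycle 5: idle
cycle 6: idle
cycle 7: idle
cycle 8: idle
cycle 9: idle
cycle 10: idle
cycle 11: W1.I2

Answer: 12 cycles, utilization 1/2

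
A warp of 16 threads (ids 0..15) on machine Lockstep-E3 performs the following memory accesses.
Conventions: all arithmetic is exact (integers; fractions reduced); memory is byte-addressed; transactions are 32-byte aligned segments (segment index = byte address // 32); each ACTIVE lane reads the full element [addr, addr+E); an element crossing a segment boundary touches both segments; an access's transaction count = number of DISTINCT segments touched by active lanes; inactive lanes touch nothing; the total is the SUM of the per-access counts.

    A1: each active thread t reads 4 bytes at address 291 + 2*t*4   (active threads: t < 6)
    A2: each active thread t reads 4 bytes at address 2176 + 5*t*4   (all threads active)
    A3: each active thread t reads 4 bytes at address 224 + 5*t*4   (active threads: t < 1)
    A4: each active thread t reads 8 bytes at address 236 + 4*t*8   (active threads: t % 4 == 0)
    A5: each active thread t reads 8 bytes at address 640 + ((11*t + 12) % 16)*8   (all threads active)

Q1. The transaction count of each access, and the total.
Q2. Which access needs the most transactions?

A1: 2 transactions
A2: 10 transactions
A3: 1 transaction
A4: 4 transactions
A5: 4 transactions

Answer: 2,10,1,4,4; total 21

Answer: A2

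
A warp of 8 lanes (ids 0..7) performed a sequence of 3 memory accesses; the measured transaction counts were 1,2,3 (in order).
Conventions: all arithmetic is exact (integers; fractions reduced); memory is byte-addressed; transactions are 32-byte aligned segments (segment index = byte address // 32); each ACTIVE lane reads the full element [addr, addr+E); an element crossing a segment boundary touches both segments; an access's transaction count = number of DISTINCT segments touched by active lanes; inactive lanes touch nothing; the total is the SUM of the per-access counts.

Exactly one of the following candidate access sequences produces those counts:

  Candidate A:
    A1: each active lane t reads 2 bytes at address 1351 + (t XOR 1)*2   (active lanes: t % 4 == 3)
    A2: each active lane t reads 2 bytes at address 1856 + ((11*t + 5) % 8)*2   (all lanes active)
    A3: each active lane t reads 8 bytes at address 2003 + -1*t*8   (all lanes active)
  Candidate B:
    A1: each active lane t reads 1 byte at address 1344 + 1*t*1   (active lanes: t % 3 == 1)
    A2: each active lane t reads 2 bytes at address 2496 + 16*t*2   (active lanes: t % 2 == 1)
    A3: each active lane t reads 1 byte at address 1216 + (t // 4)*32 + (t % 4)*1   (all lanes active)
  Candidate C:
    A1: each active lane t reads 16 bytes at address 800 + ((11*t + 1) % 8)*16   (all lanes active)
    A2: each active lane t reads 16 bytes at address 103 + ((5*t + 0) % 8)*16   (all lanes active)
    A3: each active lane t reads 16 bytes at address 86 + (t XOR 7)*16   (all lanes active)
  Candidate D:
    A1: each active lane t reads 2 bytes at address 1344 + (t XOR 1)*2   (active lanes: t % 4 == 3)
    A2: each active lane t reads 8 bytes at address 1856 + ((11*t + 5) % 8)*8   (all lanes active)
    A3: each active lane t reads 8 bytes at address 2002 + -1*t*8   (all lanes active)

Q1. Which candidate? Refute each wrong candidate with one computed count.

A: A2 gives 1 transaction, not 2
B: A2 gives 4 transactions, not 2
C: A1 gives 4 transactions, not 1
D: all counts match (1,2,3)

Answer: D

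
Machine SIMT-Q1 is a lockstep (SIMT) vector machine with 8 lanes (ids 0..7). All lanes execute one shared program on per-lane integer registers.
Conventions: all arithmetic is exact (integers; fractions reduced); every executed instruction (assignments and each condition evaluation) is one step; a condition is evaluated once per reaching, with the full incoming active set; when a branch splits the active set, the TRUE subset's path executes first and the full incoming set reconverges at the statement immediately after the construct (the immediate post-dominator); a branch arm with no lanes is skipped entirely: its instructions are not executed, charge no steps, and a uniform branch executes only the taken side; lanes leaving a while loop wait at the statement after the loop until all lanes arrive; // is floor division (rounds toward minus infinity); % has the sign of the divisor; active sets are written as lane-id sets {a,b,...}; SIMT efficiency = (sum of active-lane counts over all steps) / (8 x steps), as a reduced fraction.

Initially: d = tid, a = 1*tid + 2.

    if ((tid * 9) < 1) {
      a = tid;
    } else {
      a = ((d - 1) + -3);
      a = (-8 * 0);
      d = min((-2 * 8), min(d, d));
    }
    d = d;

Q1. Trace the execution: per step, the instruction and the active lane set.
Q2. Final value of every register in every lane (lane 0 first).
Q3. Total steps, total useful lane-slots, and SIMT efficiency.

step 0: eval ((tid * 9) < 1)         {0,1,2,3,4,5,6,7}
step 1: a <- tid                     {0}
step 2: a <- ((d - 1) + -3)          {1,2,3,4,5,6,7}
step 3: a <- (-8 * 0)                {1,2,3,4,5,6,7}
step 4: d <- min((-2 * 8), min(d, d)) {1,2,3,4,5,6,7}
step 5: d <- d                       {0,1,2,3,4,5,6,7}

Answer: 6 steps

d: 0,-16,-16,-16,-16,-16,-16,-16
a: 0,0,0,0,0,0,0,0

steps = 6; useful = 38; efficiency = 38/48 = 19/24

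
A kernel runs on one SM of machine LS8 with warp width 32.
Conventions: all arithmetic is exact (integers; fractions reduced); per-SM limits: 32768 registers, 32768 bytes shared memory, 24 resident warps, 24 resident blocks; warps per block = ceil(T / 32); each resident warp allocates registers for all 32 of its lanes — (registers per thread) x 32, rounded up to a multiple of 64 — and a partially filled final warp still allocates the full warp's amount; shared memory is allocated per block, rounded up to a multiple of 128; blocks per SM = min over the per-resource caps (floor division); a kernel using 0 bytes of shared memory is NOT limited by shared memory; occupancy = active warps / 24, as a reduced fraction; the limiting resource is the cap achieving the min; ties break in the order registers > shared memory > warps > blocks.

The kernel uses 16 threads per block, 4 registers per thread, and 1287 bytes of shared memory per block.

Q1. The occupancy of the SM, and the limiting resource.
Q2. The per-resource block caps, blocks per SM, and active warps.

Answer: occupancy 23/24, limited by shared memory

registers: 256 blocks
shared memory: 23 blocks
warps: 24 blocks
blocks: 24 blocks

Answer: 23 blocks, 23 active warps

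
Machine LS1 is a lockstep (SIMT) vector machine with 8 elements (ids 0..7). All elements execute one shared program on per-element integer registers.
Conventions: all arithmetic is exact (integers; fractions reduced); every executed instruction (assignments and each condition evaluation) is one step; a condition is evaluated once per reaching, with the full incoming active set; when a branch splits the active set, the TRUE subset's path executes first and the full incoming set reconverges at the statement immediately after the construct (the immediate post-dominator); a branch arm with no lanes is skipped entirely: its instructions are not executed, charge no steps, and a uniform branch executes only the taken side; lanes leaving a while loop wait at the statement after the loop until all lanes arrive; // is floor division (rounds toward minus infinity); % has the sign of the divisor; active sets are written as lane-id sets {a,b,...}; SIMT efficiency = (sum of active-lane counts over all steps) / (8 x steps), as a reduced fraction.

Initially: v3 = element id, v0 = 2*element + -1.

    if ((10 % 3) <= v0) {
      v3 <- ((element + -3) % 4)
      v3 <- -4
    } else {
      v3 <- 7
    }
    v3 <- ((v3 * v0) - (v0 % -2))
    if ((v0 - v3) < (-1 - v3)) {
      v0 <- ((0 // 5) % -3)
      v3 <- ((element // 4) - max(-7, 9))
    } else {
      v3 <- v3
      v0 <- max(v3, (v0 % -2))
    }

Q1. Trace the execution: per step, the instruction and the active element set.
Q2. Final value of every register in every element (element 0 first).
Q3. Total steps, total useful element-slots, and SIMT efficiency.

step 0: eval ((10 % 3) <= v0)        {0,1,2,3,4,5,6,7}
step 1: v3 <- ((element + -3) % 4)   {1,2,3,4,5,6,7}
step 2: v3 <- -4                     {1,2,3,4,5,6,7}
step 3: v3 <- 7                      {0}
step 4: v3 <- ((v3 * v0) - (v0 % -2)) {0,1,2,3,4,5,6,7}
step 5: eval ((v0 - v3) < (-1 - v3)) {0,1,2,3,4,5,6,7}
step 6: v3 <- v3                     {0,1,2,3,4,5,6,7}
step 7: v0 <- max(v3, (v0 % -2))     {0,1,2,3,4,5,6,7}

Answer: 8 steps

v3: -6,-3,-11,-19,-27,-35,-43,-51
v0: -1,-1,-1,-1,-1,-1,-1,-1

steps = 8; useful = 55; efficiency = 55/64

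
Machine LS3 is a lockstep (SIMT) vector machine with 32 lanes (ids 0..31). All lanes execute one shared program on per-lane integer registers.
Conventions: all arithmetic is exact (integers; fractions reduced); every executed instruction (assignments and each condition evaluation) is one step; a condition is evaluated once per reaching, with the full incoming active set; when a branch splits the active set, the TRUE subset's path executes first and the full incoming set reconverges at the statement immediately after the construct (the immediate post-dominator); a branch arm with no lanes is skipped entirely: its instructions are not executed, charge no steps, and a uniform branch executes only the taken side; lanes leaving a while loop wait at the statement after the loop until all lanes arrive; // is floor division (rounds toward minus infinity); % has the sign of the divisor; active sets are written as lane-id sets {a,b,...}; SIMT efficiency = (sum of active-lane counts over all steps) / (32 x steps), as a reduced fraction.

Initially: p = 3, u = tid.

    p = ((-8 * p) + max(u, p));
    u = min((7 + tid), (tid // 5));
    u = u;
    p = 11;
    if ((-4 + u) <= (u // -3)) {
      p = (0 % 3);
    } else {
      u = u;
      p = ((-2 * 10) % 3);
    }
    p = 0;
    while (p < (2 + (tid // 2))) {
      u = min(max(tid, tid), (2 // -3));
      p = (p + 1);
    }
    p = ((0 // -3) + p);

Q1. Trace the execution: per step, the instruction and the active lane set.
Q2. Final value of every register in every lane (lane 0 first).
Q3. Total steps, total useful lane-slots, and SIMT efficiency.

step 0: p <- ((-8 * p) + max(u, p))  {0,1,2,3,4,5,6,7,8,9,10,11,12,13,14,15,16,17,18,19,20,21,22,23,24,25,26,27,28,29,30,31}
step 1: u <- min((7 + tid), (tid // 5)) {0,1,2,3,4,5,6,7,8,9,10,11,12,13,14,15,16,17,18,19,20,21,22,23,24,25,26,27,28,29,30,31}
step 2: u <- u                       {0,1,2,3,4,5,6,7,8,9,10,11,12,13,14,15,16,17,18,19,20,21,22,23,24,25,26,27,28,29,30,31}
step 3: p <- 11                      {0,1,2,3,4,5,6,7,8,9,10,11,12,13,14,15,16,17,18,19,20,21,22,23,24,25,26,27,28,29,30,31}
step 4: eval ((-4 + u) <= (u // -3)) {0,1,2,3,4,5,6,7,8,9,10,11,12,13,14,15,16,17,18,19,20,21,22,23,24,25,26,27,28,29,30,31}
step 5: p <- (0 % 3)                 {0,1,2,3,4,5,6,7,8,9,10,11,12,13,14,15,16,17,18,19}
step 6: u <- u                       {20,21,22,23,24,25,26,27,28,29,30,31}
step 7: p <- ((-2 * 10) % 3)         {20,21,22,23,24,25,26,27,28,29,30,31}
step 8: p <- 0                       {0,1,2,3,4,5,6,7,8,9,10,11,12,13,14,15,16,17,18,19,20,21,22,23,24,25,26,27,28,29,30,31}
step 9: eval (p < (2 + (tid // 2)))  {0,1,2,3,4,5,6,7,8,9,10,11,12,13,14,15,16,17,18,19,20,21,22,23,24,25,26,27,28,29,30,31}
step 10: u <- min(max(tid, tid), (2 // -3)) {0,1,2,3,4,5,6,7,8,9,10,11,12,13,14,15,16,17,18,19,20,21,22,23,24,25,26,27,28,29,30,31}
step 11: p <- (p + 1)                 {0,1,2,3,4,5,6,7,8,9,10,11,12,13,14,15,16,17,18,19,20,21,22,23,24,25,26,27,28,29,30,31}
step 12: eval (p < (2 + (tid // 2)))  {0,1,2,3,4,5,6,7,8,9,10,11,12,13,14,15,16,17,18,19,20,21,22,23,24,25,26,27,28,29,30,31}
step 13: u <- min(max(tid, tid), (2 // -3)) {0,1,2,3,4,5,6,7,8,9,10,11,12,13,14,15,16,17,18,19,20,21,22,23,24,25,26,27,28,29,30,31}
step 14: p <- (p + 1)                 {0,1,2,3,4,5,6,7,8,9,10,11,12,13,14,15,16,17,18,19,20,21,22,23,24,25,26,27,28,29,30,31}
step 15: eval (p < (2 + (tid // 2)))  {0,1,2,3,4,5,6,7,8,9,10,11,12,13,14,15,16,17,18,19,20,21,22,23,24,25,26,27,28,29,30,31}
step 16: u <- min(max(tid, tid), (2 // -3)) {2,3,4,5,6,7,8,9,10,11,12,13,14,15,16,17,18,19,20,21,22,23,24,25,26,27,28,29,30,31}
step 17: p <- (p + 1)                 {2,3,4,5,6,7,8,9,10,11,12,13,14,15,16,17,18,19,20,21,22,23,24,25,26,27,28,29,30,31}
step 18: eval (p < (2 + (tid // 2)))  {2,3,4,5,6,7,8,9,10,11,12,13,14,15,16,17,18,19,20,21,22,23,24,25,26,27,28,29,30,31}
step 19: u <- min(max(tid, tid), (2 // -3)) {4,5,6,7,8,9,10,11,12,13,14,15,16,17,18,19,20,21,22,23,24,25,26,27,28,29,30,31}
step 20: p <- (p + 1)                 {4,5,6,7,8,9,10,11,12,13,14,15,16,17,18,19,20,21,22,23,24,25,26,27,28,29,30,31}
step 21: eval (p < (2 + (tid // 2)))  {4,5,6,7,8,9,10,11,12,13,14,15,16,17,18,19,20,21,22,23,24,25,26,27,28,29,30,31}
step 22: u <- min(max(tid, tid), (2 // -3)) {6,7,8,9,10,11,12,13,14,15,16,17,18,19,20,21,22,23,24,25,26,27,28,29,30,31}
step 23: p <- (p + 1)                 {6,7,8,9,10,11,12,13,14,15,16,17,18,19,20,21,22,23,24,25,26,27,28,29,30,31}
step 24: eval (p < (2 + (tid // 2)))  {6,7,8,9,10,11,12,13,14,15,16,17,18,19,20,21,22,23,24,25,26,27,28,29,30,31}
step 25: u <- min(max(tid, tid), (2 // -3)) {8,9,10,11,12,13,14,15,16,17,18,19,20,21,22,23,24,25,26,27,28,29,30,31}
step 26: p <- (p + 1)                 {8,9,10,11,12,13,14,15,16,17,18,19,20,21,22,23,24,25,26,27,28,29,30,31}
step 27: eval (p < (2 + (tid // 2)))  {8,9,10,11,12,13,14,15,16,17,18,19,20,21,22,23,24,25,26,27,28,29,30,31}
step 28: u <- min(max(tid, tid), (2 // -3)) {10,11,12,13,14,15,16,17,18,19,20,21,22,23,24,25,26,27,28,29,30,31}
step 29: p <- (p + 1)                 {10,11,12,13,14,15,16,17,18,19,20,21,22,23,24,25,26,27,28,29,30,31}
step 30: eval (p < (2 + (tid // 2)))  {10,11,12,13,14,15,16,17,18,19,20,21,22,23,24,25,26,27,28,29,30,31}
step 31: u <- min(max(tid, tid), (2 // -3)) {12,13,14,15,16,17,18,19,20,21,22,23,24,25,26,27,28,29,30,31}
step 32: p <- (p + 1)                 {12,13,14,15,16,17,18,19,20,21,22,23,24,25,26,27,28,29,30,31}
step 33: eval (p < (2 + (tid // 2)))  {12,13,14,15,16,17,18,19,20,21,22,23,24,25,26,27,28,29,30,31}
step 34: u <- min(max(tid, tid), (2 // -3)) {14,15,16,17,18,19,20,21,22,23,24,25,26,27,28,29,30,31}
step 35: p <- (p + 1)                 {14,15,16,17,18,19,20,21,22,23,24,25,26,27,28,29,30,31}
step 36: eval (p < (2 + (tid // 2)))  {14,15,16,17,18,19,20,21,22,23,24,25,26,27,28,29,30,31}
step 37: u <- min(max(tid, tid), (2 // -3)) {16,17,18,19,20,21,22,23,24,25,26,27,28,29,30,31}
step 38: p <- (p + 1)                 {16,17,18,19,20,21,22,23,24,25,26,27,28,29,30,31}
step 39: eval (p < (2 + (tid // 2)))  {16,17,18,19,20,21,22,23,24,25,26,27,28,29,30,31}
step 40: u <- min(max(tid, tid), (2 // -3)) {18,19,20,21,22,23,24,25,26,27,28,29,30,31}
step 41: p <- (p + 1)                 {18,19,20,21,22,23,24,25,26,27,28,29,30,31}
step 42: eval (p < (2 + (tid // 2)))  {18,19,20,21,22,23,24,25,26,27,28,29,30,31}
step 43: u <- min(max(tid, tid), (2 // -3)) {20,21,22,23,24,25,26,27,28,29,30,31}
step 44: p <- (p + 1)                 {20,21,22,23,24,25,26,27,28,29,30,31}
step 45: eval (p < (2 + (tid // 2)))  {20,21,22,23,24,25,26,27,28,29,30,31}
step 46: u <- min(max(tid, tid), (2 // -3)) {22,23,24,25,26,27,28,29,30,31}
step 47: p <- (p + 1)                 {22,23,24,25,26,27,28,29,30,31}
step 48: eval (p < (2 + (tid // 2)))  {22,23,24,25,26,27,28,29,30,31}
step 49: u <- min(max(tid, tid), (2 // -3)) {24,25,26,27,28,29,30,31}
step 50: p <- (p + 1)                 {24,25,26,27,28,29,30,31}
step 51: eval (p < (2 + (tid // 2)))  {24,25,26,27,28,29,30,31}
step 52: u <- min(max(tid, tid), (2 // -3)) {26,27,28,29,30,31}
step 53: p <- (p + 1)                 {26,27,28,29,30,31}
step 54: eval (p < (2 + (tid // 2)))  {26,27,28,29,30,31}
step 55: u <- min(max(tid, tid), (2 // -3)) {28,29,30,31}
step 56: p <- (p + 1)                 {28,29,30,31}
step 57: eval (p < (2 + (tid // 2)))  {28,29,30,31}
step 58: u <- min(max(tid, tid), (2 // -3)) {30,31}
step 59: p <- (p + 1)                 {30,31}
step 60: eval (p < (2 + (tid // 2)))  {30,31}
step 61: p <- ((0 // -3) + p)         {0,1,2,3,4,5,6,7,8,9,10,11,12,13,14,15,16,17,18,19,20,21,22,23,24,25,26,27,28,29,30,31}

Answer: 62 steps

p: 2,2,3,3,4,4,5,5,6,6,7,7,8,8,9,9,10,10,11,11,12,12,13,13,14,14,15,15,16,16,17,17
u: -1,-1,-1,-1,-1,-1,-1,-1,-1,-1,-1,-1,-1,-1,-1,-1,-1,-1,-1,-1,-1,-1,-1,-1,-1,-1,-1,-1,-1,-1,-1,-1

steps = 62; useful = 1212; efficiency = 1212/1984 = 303/496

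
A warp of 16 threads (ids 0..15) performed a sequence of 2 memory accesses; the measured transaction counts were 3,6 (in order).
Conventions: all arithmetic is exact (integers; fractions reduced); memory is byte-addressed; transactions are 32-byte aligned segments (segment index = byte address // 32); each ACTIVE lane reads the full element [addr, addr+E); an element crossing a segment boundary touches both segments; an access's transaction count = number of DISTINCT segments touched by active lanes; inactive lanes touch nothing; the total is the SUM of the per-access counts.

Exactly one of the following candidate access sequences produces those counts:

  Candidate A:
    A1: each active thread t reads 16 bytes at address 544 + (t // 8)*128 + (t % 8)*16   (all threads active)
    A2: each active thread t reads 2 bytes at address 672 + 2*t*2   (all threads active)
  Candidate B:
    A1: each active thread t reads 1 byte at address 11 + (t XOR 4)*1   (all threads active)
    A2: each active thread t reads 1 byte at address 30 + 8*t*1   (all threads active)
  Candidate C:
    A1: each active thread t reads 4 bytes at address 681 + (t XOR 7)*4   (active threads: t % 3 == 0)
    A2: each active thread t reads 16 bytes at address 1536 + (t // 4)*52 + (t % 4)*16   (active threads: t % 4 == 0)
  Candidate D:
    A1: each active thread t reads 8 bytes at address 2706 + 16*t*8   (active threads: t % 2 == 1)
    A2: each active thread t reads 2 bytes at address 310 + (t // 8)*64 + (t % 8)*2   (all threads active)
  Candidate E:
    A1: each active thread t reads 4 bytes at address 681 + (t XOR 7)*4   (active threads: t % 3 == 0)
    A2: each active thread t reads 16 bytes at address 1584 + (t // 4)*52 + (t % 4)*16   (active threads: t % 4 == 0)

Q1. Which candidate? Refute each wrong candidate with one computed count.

A: A1 gives 8 transactions, not 3
B: A1 gives 1 transaction, not 3
D: A1 gives 8 transactions, not 3
E: A2 gives 5 transactions, not 6
C: all counts match (3,6)

Answer: C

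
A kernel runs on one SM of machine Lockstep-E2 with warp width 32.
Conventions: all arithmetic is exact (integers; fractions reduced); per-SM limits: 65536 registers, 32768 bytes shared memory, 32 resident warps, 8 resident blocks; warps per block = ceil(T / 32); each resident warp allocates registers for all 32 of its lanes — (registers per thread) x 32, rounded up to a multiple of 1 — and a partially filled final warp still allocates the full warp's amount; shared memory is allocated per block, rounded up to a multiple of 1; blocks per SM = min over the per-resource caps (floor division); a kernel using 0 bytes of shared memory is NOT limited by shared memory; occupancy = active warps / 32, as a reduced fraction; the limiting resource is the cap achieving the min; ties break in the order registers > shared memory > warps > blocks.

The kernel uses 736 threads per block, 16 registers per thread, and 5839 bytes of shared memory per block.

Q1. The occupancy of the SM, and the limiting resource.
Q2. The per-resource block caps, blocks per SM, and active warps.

Answer: occupancy 23/32, limited by warps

registers: 5 blocks
shared memory: 5 blocks
warps: 1 block
blocks: 8 blocks

Answer: 1 block, 23 active warps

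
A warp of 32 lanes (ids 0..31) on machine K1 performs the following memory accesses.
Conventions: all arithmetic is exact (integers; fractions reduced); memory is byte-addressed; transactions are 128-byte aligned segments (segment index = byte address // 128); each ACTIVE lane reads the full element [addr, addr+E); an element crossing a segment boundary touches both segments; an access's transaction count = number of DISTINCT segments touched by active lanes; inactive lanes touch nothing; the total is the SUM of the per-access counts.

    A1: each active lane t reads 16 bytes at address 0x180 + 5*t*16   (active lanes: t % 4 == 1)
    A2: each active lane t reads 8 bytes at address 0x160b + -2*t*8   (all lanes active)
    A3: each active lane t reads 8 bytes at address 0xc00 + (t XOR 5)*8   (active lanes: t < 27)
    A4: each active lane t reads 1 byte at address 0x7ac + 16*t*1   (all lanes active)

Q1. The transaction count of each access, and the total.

A1: 8 transactions
A2: 5 transactions
A3: 2 transactions
A4: 5 transactions

Answer: 8,5,2,5; total 20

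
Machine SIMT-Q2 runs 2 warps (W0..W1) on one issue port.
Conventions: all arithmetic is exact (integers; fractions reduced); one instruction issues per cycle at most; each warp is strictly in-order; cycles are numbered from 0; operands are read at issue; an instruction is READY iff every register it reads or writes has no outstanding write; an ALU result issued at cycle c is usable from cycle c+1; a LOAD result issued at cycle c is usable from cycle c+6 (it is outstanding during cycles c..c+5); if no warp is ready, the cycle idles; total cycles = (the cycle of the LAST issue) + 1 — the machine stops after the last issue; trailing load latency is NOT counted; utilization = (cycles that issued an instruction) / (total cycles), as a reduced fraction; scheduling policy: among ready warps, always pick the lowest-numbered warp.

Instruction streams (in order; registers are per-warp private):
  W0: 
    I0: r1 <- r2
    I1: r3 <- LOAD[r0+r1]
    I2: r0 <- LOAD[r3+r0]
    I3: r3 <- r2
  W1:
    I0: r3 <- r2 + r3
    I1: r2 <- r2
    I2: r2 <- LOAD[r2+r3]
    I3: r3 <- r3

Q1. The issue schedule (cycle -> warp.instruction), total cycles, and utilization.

cycle 0: W0.I0
cycle 1: W0.I1
cycle 2: W1.I0
cycle 3: W1.I1
cycle 4: W1.I2
cycle 5: W1.I3
cycle 6: idle
cycle 7: W0.I2
cycle 8: W0.I3

Answer: 9 cycles, utilization 8/9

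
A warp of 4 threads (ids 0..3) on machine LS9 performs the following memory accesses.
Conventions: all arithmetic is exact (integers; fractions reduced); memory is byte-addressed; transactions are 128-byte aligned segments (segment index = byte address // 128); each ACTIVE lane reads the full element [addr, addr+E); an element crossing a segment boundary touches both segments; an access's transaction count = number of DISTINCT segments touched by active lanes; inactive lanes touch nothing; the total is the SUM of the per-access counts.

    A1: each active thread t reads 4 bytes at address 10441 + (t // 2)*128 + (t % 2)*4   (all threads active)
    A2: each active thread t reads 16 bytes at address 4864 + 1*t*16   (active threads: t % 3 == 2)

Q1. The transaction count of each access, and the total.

A1: 2 transactions
A2: 1 transaction

Answer: 2,1; total 3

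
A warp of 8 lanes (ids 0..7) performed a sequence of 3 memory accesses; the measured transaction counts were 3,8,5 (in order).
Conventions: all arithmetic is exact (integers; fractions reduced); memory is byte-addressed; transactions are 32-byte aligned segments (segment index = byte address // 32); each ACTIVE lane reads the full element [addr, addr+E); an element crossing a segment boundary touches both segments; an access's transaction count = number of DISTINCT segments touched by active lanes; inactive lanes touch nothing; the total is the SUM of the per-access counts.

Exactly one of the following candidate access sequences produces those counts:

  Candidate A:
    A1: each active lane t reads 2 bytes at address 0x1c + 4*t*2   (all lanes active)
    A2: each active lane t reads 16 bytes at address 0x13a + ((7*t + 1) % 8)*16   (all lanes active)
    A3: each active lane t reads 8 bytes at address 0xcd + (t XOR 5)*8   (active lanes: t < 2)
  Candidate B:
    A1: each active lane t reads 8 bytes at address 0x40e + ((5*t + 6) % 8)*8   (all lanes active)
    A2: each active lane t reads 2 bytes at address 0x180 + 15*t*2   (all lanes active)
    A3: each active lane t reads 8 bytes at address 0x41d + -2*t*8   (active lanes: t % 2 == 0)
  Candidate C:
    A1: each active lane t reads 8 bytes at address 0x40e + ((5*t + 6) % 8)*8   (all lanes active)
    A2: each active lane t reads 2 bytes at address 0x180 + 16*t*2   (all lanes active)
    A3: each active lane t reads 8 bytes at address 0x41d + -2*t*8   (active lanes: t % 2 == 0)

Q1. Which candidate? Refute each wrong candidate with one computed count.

A: A2 gives 5 transactions, not 8
B: A2 gives 7 transactions, not 8
C: all counts match (3,8,5)

Answer: C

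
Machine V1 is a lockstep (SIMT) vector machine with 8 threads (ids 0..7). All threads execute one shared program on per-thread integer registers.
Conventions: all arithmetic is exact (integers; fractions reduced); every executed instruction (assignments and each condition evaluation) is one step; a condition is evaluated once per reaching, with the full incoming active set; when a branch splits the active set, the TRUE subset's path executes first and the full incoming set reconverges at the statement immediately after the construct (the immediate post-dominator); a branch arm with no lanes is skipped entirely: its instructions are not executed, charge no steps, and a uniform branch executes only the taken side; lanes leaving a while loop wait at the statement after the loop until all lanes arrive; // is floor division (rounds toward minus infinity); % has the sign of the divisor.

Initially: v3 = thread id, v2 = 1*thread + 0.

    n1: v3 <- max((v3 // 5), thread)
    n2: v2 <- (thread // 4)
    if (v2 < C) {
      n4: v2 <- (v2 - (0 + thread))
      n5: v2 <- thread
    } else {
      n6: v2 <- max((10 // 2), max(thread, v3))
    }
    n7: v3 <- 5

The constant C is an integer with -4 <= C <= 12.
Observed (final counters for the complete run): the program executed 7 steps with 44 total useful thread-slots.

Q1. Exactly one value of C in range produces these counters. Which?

Answer: C = 1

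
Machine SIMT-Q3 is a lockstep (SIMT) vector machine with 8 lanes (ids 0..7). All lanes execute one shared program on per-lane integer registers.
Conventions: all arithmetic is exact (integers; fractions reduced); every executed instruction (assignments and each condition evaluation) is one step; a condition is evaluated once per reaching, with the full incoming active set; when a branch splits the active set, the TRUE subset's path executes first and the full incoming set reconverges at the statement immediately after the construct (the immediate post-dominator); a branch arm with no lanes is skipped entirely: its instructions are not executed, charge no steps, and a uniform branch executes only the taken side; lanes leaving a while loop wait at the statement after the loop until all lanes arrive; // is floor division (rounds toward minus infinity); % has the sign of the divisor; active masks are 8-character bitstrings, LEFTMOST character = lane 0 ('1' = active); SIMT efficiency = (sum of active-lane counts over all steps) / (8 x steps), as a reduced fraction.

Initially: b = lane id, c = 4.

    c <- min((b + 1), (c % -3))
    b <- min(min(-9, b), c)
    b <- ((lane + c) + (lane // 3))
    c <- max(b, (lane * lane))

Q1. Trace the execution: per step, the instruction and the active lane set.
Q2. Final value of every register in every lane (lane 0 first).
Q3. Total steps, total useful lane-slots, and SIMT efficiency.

step 0: c <- min((b + 1), (c % -3))  11111111
step 1: b <- min(min(-9, b), c)      11111111
step 2: b <- ((lane + c) + (lane // 3)) 11111111
step 3: c <- max(b, (lane * lane))   11111111

Answer: 4 steps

b: -2,-1,0,2,3,4,6,7
c: 0,1,4,9,16,25,36,49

steps = 4; useful = 32; efficiency = 32/32 = 1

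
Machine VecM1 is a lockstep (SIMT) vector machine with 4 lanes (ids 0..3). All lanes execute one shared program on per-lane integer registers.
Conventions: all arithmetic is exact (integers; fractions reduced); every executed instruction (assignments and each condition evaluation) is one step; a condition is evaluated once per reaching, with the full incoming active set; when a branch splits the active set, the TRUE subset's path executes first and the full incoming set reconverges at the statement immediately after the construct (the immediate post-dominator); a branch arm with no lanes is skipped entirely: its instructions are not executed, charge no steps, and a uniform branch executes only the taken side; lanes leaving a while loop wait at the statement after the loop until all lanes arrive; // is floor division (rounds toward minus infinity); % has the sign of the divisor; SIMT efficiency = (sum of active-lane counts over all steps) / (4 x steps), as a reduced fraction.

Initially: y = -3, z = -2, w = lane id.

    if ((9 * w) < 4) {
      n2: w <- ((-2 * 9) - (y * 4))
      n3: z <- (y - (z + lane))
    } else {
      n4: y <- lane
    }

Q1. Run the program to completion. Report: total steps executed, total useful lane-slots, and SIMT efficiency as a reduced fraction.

Answer: 4 steps, 9 useful, 9/16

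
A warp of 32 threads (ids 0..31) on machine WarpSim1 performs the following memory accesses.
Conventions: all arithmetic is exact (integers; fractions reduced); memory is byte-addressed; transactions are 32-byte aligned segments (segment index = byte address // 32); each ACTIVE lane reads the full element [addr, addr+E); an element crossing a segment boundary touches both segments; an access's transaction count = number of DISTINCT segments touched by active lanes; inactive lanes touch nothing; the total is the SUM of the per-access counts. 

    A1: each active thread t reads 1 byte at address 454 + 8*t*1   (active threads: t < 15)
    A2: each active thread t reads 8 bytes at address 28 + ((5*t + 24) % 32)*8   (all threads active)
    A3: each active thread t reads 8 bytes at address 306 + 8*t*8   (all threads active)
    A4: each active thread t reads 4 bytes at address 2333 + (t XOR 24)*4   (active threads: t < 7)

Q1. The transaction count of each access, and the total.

A1: 4 transactions
A2: 9 transactions
A3: 32 transactions
A4: 2 transactions

Answer: 4,9,32,2; total 47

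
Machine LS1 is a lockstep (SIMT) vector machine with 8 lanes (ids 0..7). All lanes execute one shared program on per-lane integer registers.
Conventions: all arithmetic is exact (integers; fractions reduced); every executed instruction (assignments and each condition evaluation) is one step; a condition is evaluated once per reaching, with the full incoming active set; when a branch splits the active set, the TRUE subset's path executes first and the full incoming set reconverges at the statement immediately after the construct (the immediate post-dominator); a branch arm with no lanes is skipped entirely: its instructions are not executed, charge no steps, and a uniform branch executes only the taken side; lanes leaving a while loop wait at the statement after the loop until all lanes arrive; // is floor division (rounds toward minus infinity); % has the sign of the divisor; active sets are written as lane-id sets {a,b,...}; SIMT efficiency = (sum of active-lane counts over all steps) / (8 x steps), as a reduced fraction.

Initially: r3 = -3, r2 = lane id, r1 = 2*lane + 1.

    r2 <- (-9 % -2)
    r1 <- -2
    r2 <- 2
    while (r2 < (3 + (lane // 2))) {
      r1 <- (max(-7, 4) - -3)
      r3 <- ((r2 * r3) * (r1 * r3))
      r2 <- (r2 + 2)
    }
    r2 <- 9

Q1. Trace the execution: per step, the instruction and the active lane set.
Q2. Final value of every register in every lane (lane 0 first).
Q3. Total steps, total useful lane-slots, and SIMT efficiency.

step 0: r2 <- (-9 % -2)              {0,1,2,3,4,5,6,7}
step 1: r1 <- -2                     {0,1,2,3,4,5,6,7}
step 2: r2 <- 2                      {0,1,2,3,4,5,6,7}
step 3: eval (r2 < (3 + (lane // 2))) {0,1,2,3,4,5,6,7}
step 4: r1 <- (max(-7, 4) - -3)      {0,1,2,3,4,5,6,7}
step 5: r3 <- ((r2 * r3) * (r1 * r3)) {0,1,2,3,4,5,6,7}
step 6: r2 <- (r2 + 2)               {0,1,2,3,4,5,6,7}
step 7: eval (r2 < (3 + (lane // 2))) {0,1,2,3,4,5,6,7}
step 8: r1 <- (max(-7, 4) - -3)      {4,5,6,7}
step 9: r3 <- ((r2 * r3) * (r1 * r3)) {4,5,6,7}
step 10: r2 <- (r2 + 2)               {4,5,6,7}
step 11: eval (r2 < (3 + (lane // 2))) {4,5,6,7}
step 12: r2 <- 9                      {0,1,2,3,4,5,6,7}

Answer: 13 steps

r3: 126,126,126,126,444528,444528,444528,444528
r2: 9,9,9,9,9,9,9,9
r1: 7,7,7,7,7,7,7,7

steps = 13; useful = 88; efficiency = 88/104 = 11/13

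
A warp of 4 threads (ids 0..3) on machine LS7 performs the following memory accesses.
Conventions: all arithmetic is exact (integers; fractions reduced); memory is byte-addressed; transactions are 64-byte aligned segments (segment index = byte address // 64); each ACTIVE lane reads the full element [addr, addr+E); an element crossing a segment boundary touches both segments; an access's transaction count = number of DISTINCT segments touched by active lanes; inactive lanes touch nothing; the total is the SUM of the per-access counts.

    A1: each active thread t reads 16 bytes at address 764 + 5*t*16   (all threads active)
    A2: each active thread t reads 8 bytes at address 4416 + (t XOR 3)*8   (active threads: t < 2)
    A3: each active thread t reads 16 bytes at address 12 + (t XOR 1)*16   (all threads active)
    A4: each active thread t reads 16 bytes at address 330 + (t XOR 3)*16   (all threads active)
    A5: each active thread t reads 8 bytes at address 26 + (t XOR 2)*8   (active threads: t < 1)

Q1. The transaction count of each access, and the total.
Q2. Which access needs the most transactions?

A1: 5 transactions
A2: 1 transaction
A3: 2 transactions
A4: 2 transactions
A5: 1 transaction

Answer: 5,1,2,2,1; total 11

Answer: A1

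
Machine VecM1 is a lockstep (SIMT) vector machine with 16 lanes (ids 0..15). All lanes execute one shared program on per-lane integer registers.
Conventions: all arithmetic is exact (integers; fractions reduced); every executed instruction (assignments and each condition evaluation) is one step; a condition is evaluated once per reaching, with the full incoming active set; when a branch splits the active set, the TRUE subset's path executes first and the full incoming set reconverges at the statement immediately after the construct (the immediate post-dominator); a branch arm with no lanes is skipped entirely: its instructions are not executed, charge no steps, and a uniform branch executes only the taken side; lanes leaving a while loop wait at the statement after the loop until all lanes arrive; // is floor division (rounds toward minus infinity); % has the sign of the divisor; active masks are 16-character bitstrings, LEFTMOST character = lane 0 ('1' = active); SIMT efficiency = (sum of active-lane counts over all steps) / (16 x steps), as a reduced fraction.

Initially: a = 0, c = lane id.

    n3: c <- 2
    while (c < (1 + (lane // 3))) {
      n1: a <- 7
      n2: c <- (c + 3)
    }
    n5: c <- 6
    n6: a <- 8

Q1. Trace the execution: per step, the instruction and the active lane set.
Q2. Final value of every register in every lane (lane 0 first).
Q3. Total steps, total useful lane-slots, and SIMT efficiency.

step 0: c <- 2                       1111111111111111
step 1: eval (c < (1 + (lane // 3))) 1111111111111111
step 2: a <- 7                       0000001111111111
step 3: c <- (c + 3)                 0000001111111111
step 4: eval (c < (1 + (lane // 3))) 0000001111111111
step 5: a <- 7                       0000000000000001
step 6: c <- (c + 3)                 0000000000000001
step 7: eval (c < (1 + (lane // 3))) 0000000000000001
step 8: c <- 6                       1111111111111111
step 9: a <- 8                       1111111111111111

Answer: 10 steps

a: 8,8,8,8,8,8,8,8,8,8,8,8,8,8,8,8
c: 6,6,6,6,6,6,6,6,6,6,6,6,6,6,6,6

steps = 10; useful = 97; efficiency = 97/160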